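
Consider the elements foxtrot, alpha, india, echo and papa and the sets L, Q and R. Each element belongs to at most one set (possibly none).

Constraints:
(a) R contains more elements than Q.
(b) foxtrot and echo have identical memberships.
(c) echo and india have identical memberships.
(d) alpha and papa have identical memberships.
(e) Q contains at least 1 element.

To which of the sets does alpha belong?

alpha: Q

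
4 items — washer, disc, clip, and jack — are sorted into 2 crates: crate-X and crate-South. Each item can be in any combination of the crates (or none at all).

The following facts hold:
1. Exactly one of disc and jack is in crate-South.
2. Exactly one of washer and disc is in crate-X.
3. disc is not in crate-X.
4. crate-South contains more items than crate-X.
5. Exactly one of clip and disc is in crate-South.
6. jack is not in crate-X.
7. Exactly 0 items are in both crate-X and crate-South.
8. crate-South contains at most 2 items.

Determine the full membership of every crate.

crate-X = {washer}; crate-South = {clip, jack}

From (3): disc ∉ crate-X.
From (6): jack ∉ crate-X.
(2) (exactly one): washer ∈ crate-X.
Suppose washer ∈ crate-South: no assignment then satisfies all the clues, so washer ∉ crate-South.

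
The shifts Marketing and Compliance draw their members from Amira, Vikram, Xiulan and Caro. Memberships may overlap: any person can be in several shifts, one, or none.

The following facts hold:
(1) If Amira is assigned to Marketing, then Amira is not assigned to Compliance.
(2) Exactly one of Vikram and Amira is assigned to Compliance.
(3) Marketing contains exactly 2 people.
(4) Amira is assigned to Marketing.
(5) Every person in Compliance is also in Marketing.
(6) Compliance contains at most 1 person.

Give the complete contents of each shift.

From (4): Amira ∈ Marketing.
(1): Amira ∉ Compliance.
(2) (exactly one): Vikram ∈ Compliance.
(5) with Vikram ∈ Compliance: Vikram ∈ Marketing.
(6): Compliance already has 1, so the rest are out.
(3): Marketing already has 2, so the rest are out.

Marketing = {Amira, Vikram}; Compliance = {Vikram}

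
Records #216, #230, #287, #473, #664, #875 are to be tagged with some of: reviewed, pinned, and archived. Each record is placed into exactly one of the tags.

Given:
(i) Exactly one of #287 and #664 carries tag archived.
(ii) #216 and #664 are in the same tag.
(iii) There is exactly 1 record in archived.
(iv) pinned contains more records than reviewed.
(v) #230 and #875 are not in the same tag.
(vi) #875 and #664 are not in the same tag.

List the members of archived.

archived = {#287}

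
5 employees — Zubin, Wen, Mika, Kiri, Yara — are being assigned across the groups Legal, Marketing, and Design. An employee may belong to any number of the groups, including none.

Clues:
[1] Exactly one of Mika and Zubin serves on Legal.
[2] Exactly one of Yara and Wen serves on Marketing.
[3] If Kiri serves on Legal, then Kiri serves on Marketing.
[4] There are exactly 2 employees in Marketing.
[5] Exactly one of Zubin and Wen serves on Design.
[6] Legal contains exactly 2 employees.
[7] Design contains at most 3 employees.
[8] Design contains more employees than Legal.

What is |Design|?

3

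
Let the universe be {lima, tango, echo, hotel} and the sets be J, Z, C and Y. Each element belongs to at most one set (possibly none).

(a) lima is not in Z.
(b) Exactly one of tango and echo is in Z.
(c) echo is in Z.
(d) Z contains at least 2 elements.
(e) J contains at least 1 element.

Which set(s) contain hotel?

hotel: Z

From (a): lima ∉ Z.
From (c): echo ∈ Z.
(b) (exactly one): tango ∉ Z.
(d): only 2 candidates remain for Z, so all are in.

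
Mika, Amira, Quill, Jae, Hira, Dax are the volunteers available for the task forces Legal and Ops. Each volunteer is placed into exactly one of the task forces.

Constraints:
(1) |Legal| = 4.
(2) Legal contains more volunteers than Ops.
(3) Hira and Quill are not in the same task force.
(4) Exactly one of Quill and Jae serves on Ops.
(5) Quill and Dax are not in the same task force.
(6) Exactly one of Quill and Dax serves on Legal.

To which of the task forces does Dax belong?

Dax: Legal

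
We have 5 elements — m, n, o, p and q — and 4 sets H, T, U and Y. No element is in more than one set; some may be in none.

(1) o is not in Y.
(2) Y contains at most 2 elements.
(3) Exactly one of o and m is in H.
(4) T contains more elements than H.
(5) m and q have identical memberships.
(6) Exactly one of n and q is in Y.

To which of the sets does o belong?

o: H

From (1): o ∉ Y.
Suppose o ∉ H: no assignment then satisfies all the clues, so o ∈ H.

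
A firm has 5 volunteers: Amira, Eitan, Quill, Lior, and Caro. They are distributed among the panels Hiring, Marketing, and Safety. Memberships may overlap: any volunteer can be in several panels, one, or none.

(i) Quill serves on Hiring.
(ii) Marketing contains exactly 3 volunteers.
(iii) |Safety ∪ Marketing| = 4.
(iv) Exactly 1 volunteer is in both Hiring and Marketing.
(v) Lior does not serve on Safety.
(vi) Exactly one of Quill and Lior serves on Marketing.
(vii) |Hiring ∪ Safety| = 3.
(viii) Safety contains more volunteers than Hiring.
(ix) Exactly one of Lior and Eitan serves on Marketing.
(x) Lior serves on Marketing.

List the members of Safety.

Safety = {Amira, Caro, Quill}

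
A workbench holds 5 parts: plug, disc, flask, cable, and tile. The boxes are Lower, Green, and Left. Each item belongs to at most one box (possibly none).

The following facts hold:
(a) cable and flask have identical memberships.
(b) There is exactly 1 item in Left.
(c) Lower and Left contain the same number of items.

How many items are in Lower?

1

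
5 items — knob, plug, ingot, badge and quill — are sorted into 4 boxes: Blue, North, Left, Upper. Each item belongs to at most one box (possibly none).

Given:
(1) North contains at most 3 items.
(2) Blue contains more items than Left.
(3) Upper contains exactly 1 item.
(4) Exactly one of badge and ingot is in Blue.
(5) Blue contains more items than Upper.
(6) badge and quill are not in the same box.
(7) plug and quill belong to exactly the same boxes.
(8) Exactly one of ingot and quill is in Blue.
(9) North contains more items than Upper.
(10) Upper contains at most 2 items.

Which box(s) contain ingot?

ingot: Blue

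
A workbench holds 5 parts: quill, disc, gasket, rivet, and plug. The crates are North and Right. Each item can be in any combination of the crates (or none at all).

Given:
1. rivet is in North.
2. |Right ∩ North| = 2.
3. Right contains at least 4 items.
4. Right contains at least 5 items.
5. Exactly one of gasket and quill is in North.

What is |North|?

2

From (1): rivet ∈ North.
(4): only 5 candidates remain for Right, so all are in.
Suppose disc ∈ North: no assignment then satisfies all the clues, so disc ∉ North.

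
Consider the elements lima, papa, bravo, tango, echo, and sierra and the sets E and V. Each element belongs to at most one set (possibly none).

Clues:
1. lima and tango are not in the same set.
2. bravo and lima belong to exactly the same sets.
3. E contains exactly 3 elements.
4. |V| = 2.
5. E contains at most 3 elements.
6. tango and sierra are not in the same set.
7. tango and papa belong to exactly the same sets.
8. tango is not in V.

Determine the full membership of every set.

E = {echo, papa, tango}; V = {bravo, lima}

From (8): tango ∉ V.
(7): papa matches tango: papa ∉ V.
Suppose lima ∈ E: no assignment then satisfies all the clues, so lima ∉ E.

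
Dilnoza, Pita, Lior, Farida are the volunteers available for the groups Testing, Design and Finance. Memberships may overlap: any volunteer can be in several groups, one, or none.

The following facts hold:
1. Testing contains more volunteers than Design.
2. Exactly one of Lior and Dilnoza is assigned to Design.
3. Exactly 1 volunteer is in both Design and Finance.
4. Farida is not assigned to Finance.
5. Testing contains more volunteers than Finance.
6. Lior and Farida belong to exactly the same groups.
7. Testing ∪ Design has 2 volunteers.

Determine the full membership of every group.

Testing = {Dilnoza, Pita}; Design = {Dilnoza}; Finance = {Dilnoza}

From (4): Farida ∉ Finance.
(6): Lior matches Farida: Lior ∉ Finance.
Suppose Dilnoza ∉ Testing: no assignment then satisfies all the clues, so Dilnoza ∈ Testing.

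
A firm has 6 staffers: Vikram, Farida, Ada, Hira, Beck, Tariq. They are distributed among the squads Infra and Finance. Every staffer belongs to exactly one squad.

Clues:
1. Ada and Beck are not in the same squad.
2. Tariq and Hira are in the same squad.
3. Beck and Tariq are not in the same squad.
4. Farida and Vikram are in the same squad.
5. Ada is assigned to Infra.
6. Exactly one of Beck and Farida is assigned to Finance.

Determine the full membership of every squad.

From (5): Ada ∈ Infra.
(1): Beck ∉ Infra.
Only one squad left: Beck ∈ Finance.
(3): Tariq ∉ Finance.
(6) (exactly one): Farida ∉ Finance.
Only one squad left: Farida ∈ Infra.
Only one squad left: Tariq ∈ Infra.
(2): Hira matches Tariq: Hira ∈ Infra.
(4): Vikram matches Farida: Vikram ∈ Infra.

Infra = {Ada, Farida, Hira, Tariq, Vikram}; Finance = {Beck}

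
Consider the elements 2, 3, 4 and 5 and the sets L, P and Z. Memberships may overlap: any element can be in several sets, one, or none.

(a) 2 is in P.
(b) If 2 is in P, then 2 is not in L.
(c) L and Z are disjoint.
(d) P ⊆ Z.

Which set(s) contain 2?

2: P, Z

From (a): 2 ∈ P.
(b): 2 ∉ L.
(d) with 2 ∈ P: 2 ∈ Z.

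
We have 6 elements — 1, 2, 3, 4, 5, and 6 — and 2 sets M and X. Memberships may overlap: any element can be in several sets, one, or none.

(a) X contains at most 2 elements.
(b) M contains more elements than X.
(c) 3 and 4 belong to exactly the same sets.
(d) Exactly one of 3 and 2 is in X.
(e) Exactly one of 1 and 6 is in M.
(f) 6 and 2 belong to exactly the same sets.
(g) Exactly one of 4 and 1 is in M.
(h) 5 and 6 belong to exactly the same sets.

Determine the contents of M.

M = {2, 3, 4, 5, 6}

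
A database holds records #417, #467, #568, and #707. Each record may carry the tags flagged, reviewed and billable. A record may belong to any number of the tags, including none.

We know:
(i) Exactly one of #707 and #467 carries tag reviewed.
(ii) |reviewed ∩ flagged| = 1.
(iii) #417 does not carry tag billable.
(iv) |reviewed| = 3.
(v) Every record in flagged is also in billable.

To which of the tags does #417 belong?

From (iii): #417 ∉ billable.
(v) contrapositive: #417 ∉ flagged.
Suppose #417 ∉ reviewed: no assignment then satisfies all the clues, so #417 ∈ reviewed.

#417: reviewed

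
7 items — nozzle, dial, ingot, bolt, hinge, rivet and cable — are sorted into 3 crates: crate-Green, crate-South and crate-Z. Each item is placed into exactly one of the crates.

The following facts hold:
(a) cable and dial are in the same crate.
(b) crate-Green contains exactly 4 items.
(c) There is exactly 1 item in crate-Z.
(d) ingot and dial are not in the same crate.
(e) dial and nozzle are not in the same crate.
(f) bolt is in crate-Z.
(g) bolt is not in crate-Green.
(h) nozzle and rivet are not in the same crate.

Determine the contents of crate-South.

crate-South = {ingot, nozzle}

From (f): bolt ∈ crate-Z.
(c): crate-Z already has 1, so the rest are out.
Suppose nozzle ∉ crate-South: no assignment then satisfies all the clues, so nozzle ∈ crate-South.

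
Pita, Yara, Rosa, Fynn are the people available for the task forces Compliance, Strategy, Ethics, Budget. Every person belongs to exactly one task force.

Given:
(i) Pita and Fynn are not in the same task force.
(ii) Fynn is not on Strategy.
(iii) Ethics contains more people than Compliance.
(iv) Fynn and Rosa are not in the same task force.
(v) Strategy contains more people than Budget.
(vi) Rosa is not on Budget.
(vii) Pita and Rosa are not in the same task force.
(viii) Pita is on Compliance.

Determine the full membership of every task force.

Compliance = {Pita}; Strategy = {Rosa}; Ethics = {Fynn, Yara}; Budget = {}

From (ii): Fynn ∉ Strategy.
From (vi): Rosa ∉ Budget.
From (viii): Pita ∈ Compliance.
(i): Fynn ∉ Compliance.
(vii): Rosa ∉ Compliance.
Suppose Yara ∈ Compliance: no assignment then satisfies all the clues, so Yara ∉ Compliance.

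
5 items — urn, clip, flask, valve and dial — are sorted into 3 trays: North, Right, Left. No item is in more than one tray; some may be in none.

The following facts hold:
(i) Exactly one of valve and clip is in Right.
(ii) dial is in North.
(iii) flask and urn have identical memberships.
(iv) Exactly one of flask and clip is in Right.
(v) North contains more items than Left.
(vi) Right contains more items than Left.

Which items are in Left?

Left = {}

From (ii): dial ∈ North.
Suppose urn ∈ Left: no assignment then satisfies all the clues, so urn ∉ Left.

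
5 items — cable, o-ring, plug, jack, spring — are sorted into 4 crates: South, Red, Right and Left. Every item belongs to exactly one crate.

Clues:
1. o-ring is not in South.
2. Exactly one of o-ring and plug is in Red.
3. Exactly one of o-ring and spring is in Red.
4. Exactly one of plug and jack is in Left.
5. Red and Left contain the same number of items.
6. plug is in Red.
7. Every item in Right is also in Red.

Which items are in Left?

Left = {jack, o-ring}

From (1): o-ring ∉ South.
From (6): plug ∈ Red.
(2) (exactly one): o-ring ∉ Red.
(3) (exactly one): spring ∈ Red.
(4) (exactly one): jack ∈ Left.
(7) contrapositive: o-ring ∉ Right.
Only one crate left: o-ring ∈ Left.
Suppose cable ∈ Left: no assignment then satisfies all the clues, so cable ∉ Left.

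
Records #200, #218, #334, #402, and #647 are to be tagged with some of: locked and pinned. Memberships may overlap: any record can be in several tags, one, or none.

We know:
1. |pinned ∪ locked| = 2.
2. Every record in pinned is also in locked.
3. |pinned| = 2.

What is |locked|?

2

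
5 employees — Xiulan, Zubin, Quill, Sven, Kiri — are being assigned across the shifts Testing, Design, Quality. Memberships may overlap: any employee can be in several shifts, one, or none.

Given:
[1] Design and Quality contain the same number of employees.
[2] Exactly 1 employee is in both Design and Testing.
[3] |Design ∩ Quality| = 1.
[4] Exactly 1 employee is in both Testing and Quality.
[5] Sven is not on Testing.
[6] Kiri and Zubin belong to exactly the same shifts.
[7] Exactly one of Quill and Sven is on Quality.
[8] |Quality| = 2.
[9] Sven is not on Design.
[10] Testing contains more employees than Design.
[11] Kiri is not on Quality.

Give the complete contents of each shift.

From (5): Sven ∉ Testing.
From (9): Sven ∉ Design.
From (11): Kiri ∉ Quality.
(6): Zubin matches Kiri: Zubin ∉ Quality.
Suppose Xiulan ∉ Testing: no assignment then satisfies all the clues, so Xiulan ∈ Testing.

Testing = {Kiri, Xiulan, Zubin}; Design = {Quill, Xiulan}; Quality = {Sven, Xiulan}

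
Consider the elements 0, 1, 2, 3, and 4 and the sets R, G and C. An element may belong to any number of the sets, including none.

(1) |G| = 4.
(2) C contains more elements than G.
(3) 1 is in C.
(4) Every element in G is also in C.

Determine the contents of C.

C = {0, 1, 2, 3, 4}

From (3): 1 ∈ C.
Suppose 0 ∉ C: no assignment then satisfies all the clues, so 0 ∈ C.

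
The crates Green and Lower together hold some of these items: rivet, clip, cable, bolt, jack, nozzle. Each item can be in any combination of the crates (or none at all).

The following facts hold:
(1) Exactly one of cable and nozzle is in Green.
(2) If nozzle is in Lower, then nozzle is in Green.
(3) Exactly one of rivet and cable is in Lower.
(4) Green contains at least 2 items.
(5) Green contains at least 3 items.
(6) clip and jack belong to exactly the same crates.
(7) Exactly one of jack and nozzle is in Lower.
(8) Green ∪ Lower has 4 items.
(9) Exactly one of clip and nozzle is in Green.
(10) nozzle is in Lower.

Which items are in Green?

From (10): nozzle ∈ Lower.
(2): nozzle ∈ Green.
(7) (exactly one): jack ∉ Lower.
(9) (exactly one): clip ∉ Green.
(1) (exactly one): cable ∉ Green.
(6): jack matches clip: jack ∉ Green.
(6): clip matches jack: clip ∉ Lower.
(5): only 3 candidates remain for Green, so all are in.

Green = {bolt, nozzle, rivet}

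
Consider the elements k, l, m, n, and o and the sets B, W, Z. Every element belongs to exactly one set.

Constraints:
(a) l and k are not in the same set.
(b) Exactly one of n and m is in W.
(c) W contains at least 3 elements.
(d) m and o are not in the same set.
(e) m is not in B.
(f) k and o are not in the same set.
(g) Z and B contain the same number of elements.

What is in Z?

Z = {m}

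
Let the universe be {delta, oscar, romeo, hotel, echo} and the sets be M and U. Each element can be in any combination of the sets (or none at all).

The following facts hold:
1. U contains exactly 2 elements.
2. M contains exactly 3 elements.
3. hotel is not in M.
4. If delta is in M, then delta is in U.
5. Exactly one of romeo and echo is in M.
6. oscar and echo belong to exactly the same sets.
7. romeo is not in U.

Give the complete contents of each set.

M = {delta, echo, oscar}; U = {delta, hotel}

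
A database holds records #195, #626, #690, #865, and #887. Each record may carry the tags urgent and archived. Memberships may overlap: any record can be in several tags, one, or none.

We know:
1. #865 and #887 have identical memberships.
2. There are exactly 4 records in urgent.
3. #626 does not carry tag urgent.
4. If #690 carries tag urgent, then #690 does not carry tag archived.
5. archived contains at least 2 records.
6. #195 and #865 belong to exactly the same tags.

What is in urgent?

urgent = {#195, #690, #865, #887}

From (3): #626 ∉ urgent.
(2): only 4 candidates remain for urgent, so all are in.
(4): #690 ∉ archived.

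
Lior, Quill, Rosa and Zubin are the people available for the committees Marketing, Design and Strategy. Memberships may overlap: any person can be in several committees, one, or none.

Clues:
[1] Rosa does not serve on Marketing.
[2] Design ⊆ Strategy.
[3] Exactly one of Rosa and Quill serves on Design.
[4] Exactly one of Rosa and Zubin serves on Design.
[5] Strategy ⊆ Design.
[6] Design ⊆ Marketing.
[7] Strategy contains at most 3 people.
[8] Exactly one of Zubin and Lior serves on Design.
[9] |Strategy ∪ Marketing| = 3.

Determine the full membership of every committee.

Marketing = {Lior, Quill, Zubin}; Design = {Quill, Zubin}; Strategy = {Quill, Zubin}

From (1): Rosa ∉ Marketing.
(6) contrapositive: Rosa ∉ Design.
(3) (exactly one): Quill ∈ Design.
(4) (exactly one): Zubin ∈ Design.
(5) contrapositive: Rosa ∉ Strategy.
(6) with Quill ∈ Design: Quill ∈ Marketing.
(6) with Zubin ∈ Design: Zubin ∈ Marketing.
(8) (exactly one): Lior ∉ Design.
(2) with Quill ∈ Design: Quill ∈ Strategy.
(2) with Zubin ∈ Design: Zubin ∈ Strategy.
(5) contrapositive: Lior ∉ Strategy.
Suppose Lior ∉ Marketing: no assignment then satisfies all the clues, so Lior ∈ Marketing.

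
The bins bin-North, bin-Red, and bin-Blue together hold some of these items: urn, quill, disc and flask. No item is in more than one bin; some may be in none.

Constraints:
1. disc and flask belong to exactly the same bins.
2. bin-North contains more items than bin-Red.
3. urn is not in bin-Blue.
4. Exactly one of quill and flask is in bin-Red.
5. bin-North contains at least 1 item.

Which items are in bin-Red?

bin-Red = {quill}

From (3): urn ∉ bin-Blue.
Suppose urn ∈ bin-Red: no assignment then satisfies all the clues, so urn ∉ bin-Red.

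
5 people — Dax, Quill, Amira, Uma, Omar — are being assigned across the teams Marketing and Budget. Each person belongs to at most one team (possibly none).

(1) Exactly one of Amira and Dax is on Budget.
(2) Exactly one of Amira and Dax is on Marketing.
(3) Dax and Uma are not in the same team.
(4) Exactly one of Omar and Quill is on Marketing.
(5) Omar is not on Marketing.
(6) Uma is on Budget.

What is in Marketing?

From (5): Omar ∉ Marketing.
From (6): Uma ∈ Budget.
(3): Dax ∉ Budget.
(4) (exactly one): Quill ∈ Marketing.
(1) (exactly one): Amira ∈ Budget.
(2) (exactly one): Dax ∈ Marketing.

Marketing = {Dax, Quill}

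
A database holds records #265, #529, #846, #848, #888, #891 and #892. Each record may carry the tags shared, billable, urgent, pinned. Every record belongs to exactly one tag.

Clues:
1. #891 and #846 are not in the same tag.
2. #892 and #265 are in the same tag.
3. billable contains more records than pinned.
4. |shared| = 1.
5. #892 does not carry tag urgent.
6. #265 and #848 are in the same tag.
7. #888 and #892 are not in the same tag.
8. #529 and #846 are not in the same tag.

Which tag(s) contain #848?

#848: billable

From (5): #892 ∉ urgent.
(2): #265 matches #892: #265 ∉ urgent.
(6): #848 matches #265: #848 ∉ urgent.
Suppose #848 ∈ shared: no assignment then satisfies all the clues, so #848 ∉ shared.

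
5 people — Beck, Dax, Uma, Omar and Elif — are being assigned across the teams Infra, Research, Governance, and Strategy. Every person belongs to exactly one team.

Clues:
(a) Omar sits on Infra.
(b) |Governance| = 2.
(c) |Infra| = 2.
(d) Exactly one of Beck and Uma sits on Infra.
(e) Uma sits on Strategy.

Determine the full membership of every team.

From (a): Omar ∈ Infra.
From (e): Uma ∈ Strategy.
(d) (exactly one): Beck ∈ Infra.
(b): only 2 candidates remain for Governance, so all are in.

Infra = {Beck, Omar}; Research = {}; Governance = {Dax, Elif}; Strategy = {Uma}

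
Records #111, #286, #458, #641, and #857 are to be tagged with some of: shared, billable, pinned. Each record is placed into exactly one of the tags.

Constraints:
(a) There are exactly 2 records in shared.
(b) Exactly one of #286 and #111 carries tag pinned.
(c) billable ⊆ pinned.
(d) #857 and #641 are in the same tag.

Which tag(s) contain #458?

#458: shared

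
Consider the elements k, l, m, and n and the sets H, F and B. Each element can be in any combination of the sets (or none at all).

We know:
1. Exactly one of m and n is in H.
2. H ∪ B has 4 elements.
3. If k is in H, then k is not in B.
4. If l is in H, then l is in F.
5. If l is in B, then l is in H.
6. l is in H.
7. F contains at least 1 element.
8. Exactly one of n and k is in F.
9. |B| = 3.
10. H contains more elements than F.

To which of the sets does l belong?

From (6): l ∈ H.
(4): l ∈ F.
Suppose l ∉ B: no assignment then satisfies all the clues, so l ∈ B.

l: B, F, H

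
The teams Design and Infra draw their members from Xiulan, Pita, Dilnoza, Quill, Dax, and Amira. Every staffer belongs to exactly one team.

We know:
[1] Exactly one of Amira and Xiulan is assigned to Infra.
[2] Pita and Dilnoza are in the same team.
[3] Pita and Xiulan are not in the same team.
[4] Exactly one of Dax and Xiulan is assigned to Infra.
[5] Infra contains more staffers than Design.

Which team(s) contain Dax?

Dax: Infra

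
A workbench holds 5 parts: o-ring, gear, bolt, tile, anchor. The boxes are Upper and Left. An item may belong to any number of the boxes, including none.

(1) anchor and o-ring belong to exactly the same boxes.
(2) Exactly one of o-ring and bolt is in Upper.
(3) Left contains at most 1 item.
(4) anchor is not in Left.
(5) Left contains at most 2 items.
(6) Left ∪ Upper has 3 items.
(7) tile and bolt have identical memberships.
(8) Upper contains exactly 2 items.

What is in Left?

Left = {gear}

From (4): anchor ∉ Left.
(1): o-ring matches anchor: o-ring ∉ Left.
Suppose gear ∉ Left: no assignment then satisfies all the clues, so gear ∈ Left.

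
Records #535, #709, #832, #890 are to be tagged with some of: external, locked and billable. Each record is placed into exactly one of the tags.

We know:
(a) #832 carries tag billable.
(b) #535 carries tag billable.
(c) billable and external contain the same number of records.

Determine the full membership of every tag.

From (a): #832 ∈ billable.
From (b): #535 ∈ billable.
Suppose #709 ∉ external: no assignment then satisfies all the clues, so #709 ∈ external.

external = {#709, #890}; locked = {}; billable = {#535, #832}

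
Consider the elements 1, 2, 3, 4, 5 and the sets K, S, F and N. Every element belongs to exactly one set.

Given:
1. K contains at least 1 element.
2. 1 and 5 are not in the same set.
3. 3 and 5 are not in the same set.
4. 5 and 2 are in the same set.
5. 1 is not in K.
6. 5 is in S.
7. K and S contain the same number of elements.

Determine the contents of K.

K = {3, 4}

From (5): 1 ∉ K.
From (6): 5 ∈ S.
(2): 1 ∉ S.
(3): 3 ∉ S.
(4): 2 matches 5: 2 ∉ K.
(4): 2 matches 5: 2 ∈ S.
Suppose 3 ∉ K: no assignment then satisfies all the clues, so 3 ∈ K.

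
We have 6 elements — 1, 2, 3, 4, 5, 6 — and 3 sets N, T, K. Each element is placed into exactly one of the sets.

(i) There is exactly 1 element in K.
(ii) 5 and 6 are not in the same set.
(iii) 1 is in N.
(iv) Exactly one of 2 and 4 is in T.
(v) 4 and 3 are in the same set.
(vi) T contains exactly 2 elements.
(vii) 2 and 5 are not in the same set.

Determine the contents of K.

K = {5}

From (iii): 1 ∈ N.
Suppose 2 ∈ K: no assignment then satisfies all the clues, so 2 ∉ K.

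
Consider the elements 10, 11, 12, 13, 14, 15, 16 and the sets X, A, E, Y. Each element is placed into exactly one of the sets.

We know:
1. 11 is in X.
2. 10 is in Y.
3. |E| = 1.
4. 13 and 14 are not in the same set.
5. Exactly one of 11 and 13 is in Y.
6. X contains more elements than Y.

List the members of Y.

Y = {10, 13}

From (1): 11 ∈ X.
From (2): 10 ∈ Y.
(5) (exactly one): 13 ∈ Y.
(4): 14 ∉ Y.
Suppose 12 ∈ Y: no assignment then satisfies all the clues, so 12 ∉ Y.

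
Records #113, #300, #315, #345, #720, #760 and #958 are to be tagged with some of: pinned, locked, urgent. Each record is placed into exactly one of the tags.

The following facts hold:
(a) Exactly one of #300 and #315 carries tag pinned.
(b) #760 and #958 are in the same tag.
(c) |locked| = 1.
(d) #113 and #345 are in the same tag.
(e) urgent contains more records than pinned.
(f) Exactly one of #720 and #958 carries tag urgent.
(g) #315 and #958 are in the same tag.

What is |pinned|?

1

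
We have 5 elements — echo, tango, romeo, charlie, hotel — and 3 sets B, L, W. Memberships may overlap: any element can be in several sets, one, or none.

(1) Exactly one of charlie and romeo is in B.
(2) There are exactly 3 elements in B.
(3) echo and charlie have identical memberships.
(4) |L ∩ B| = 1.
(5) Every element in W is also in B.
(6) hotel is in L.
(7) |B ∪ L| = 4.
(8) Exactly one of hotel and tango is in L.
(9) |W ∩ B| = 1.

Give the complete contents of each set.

B = {charlie, echo, hotel}; L = {hotel, romeo}; W = {hotel}

From (6): hotel ∈ L.
(8) (exactly one): tango ∉ L.
Suppose echo ∉ B: no assignment then satisfies all the clues, so echo ∈ B.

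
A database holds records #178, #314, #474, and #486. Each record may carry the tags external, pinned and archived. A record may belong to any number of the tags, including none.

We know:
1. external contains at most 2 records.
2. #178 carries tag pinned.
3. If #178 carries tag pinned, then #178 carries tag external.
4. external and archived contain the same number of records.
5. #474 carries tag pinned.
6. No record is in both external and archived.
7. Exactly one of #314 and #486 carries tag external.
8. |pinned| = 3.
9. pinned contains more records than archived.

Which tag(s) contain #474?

#474: archived, pinned

From (2): #178 ∈ pinned.
From (5): #474 ∈ pinned.
(3): #178 ∈ external.
(6) (disjoint): #178 ∉ archived.
Suppose #474 ∈ external: no assignment then satisfies all the clues, so #474 ∉ external.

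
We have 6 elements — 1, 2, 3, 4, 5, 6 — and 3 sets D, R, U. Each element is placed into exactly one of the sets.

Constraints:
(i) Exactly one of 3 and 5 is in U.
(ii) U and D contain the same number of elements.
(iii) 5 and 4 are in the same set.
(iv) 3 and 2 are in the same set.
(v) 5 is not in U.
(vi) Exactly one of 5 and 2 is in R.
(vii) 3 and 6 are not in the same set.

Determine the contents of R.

From (v): 5 ∉ U.
(i) (exactly one): 3 ∈ U.
(iii): 4 matches 5: 4 ∉ U.
(iv): 2 matches 3: 2 ∉ D.
(iv): 2 matches 3: 2 ∉ R.
(iv): 2 matches 3: 2 ∈ U.
(vi) (exactly one): 5 ∈ R.
(vii): 6 ∉ U.
(iii): 4 matches 5: 4 ∉ D.
(iii): 4 matches 5: 4 ∈ R.
Suppose 1 ∈ R: no assignment then satisfies all the clues, so 1 ∉ R.

R = {4, 5}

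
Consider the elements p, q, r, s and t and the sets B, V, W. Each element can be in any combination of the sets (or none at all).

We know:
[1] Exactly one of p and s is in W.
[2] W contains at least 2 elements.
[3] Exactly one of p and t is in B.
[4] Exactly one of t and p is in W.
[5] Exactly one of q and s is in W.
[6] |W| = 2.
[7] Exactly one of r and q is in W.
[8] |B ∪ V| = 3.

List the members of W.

W = {p, q}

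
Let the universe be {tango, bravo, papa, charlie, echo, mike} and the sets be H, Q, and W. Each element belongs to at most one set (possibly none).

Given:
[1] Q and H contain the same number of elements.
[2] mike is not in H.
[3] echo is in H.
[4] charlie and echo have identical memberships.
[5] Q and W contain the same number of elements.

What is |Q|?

2

From (2): mike ∉ H.
From (3): echo ∈ H.
(4): charlie matches echo: charlie ∈ H.
Suppose tango ∈ H: no assignment then satisfies all the clues, so tango ∉ H.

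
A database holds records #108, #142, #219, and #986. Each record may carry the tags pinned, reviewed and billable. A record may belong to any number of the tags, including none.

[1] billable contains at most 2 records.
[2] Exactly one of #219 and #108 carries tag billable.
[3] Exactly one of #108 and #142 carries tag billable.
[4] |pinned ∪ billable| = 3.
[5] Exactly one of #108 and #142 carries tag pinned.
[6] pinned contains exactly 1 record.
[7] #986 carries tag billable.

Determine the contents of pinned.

pinned = {#142}

From (7): #986 ∈ billable.
Suppose #108 ∈ pinned: no assignment then satisfies all the clues, so #108 ∉ pinned.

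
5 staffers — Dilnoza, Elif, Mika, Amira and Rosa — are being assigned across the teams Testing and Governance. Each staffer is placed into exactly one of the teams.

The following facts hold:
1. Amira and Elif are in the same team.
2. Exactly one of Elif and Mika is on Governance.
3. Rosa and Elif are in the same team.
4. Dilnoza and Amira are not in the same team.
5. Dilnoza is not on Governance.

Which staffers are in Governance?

From (5): Dilnoza ∉ Governance.
Only one team left: Dilnoza ∈ Testing.
(4): Amira ∉ Testing.
Only one team left: Amira ∈ Governance.
(1): Elif matches Amira: Elif ∉ Testing.
(1): Elif matches Amira: Elif ∈ Governance.
(2) (exactly one): Mika ∉ Governance.
(3): Rosa matches Elif: Rosa ∉ Testing.
(3): Rosa matches Elif: Rosa ∈ Governance.
Only one team left: Mika ∈ Testing.

Governance = {Amira, Elif, Rosa}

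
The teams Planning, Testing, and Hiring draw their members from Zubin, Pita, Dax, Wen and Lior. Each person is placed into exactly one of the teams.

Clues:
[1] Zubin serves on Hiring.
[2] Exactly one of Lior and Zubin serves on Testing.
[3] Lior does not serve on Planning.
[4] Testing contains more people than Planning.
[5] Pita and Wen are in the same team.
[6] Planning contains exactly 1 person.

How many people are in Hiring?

1

From (1): Zubin ∈ Hiring.
From (3): Lior ∉ Planning.
(2) (exactly one): Lior ∈ Testing.
Suppose Pita ∈ Planning: no assignment then satisfies all the clues, so Pita ∉ Planning.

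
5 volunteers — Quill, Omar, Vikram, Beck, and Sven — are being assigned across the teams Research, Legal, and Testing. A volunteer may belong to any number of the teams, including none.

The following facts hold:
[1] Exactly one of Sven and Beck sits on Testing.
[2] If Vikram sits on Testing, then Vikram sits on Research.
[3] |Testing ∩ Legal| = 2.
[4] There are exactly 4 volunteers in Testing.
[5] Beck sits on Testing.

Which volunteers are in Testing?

Testing = {Beck, Omar, Quill, Vikram}

From (5): Beck ∈ Testing.
(1) (exactly one): Sven ∉ Testing.
(4): only 4 candidates remain for Testing, so all are in.
(2): Vikram ∈ Research.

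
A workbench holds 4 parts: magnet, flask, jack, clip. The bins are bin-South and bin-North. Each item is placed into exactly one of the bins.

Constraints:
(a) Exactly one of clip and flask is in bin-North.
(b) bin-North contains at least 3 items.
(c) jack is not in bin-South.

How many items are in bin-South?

From (c): jack ∉ bin-South.
Only one bin left: jack ∈ bin-North.
Suppose magnet ∈ bin-South: no assignment then satisfies all the clues, so magnet ∉ bin-South.

1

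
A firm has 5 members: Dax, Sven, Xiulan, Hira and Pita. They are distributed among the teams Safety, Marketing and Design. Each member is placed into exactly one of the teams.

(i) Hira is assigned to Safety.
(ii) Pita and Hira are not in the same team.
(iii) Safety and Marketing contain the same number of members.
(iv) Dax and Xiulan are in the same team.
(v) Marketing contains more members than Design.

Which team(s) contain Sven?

From (i): Hira ∈ Safety.
(ii): Pita ∉ Safety.
Suppose Sven ∉ Safety: no assignment then satisfies all the clues, so Sven ∈ Safety.

Sven: Safety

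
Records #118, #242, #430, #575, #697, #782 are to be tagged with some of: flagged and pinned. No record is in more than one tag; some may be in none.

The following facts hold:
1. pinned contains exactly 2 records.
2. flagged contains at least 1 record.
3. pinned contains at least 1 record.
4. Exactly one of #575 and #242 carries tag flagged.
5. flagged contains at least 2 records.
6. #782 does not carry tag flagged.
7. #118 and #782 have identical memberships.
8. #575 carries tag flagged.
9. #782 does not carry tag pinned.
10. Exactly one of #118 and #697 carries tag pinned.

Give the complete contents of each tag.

From (6): #782 ∉ flagged.
From (8): #575 ∈ flagged.
From (9): #782 ∉ pinned.
(4) (exactly one): #242 ∉ flagged.
(7): #118 matches #782: #118 ∉ flagged.
(7): #118 matches #782: #118 ∉ pinned.
(10) (exactly one): #697 ∈ pinned.
(5): only 2 candidates remain for flagged, so all are in.
(1): only 2 candidates remain for pinned, so all are in.

flagged = {#430, #575}; pinned = {#242, #697}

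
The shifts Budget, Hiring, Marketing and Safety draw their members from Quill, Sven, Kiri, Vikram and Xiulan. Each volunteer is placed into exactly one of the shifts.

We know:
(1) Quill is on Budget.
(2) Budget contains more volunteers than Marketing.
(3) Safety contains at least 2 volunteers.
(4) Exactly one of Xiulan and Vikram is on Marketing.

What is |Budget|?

From (1): Quill ∈ Budget.
Suppose Sven ∈ Hiring: no assignment then satisfies all the clues, so Sven ∉ Hiring.

2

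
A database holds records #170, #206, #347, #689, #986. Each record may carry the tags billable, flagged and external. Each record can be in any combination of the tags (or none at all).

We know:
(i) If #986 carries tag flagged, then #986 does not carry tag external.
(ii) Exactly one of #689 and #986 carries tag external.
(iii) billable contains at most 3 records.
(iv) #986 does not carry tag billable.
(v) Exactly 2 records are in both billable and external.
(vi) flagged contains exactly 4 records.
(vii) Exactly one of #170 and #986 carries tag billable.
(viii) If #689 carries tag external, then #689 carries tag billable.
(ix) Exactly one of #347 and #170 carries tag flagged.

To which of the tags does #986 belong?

#986: flagged

From (iv): #986 ∉ billable.
(vii) (exactly one): #170 ∈ billable.
Suppose #986 ∉ flagged: no assignment then satisfies all the clues, so #986 ∈ flagged.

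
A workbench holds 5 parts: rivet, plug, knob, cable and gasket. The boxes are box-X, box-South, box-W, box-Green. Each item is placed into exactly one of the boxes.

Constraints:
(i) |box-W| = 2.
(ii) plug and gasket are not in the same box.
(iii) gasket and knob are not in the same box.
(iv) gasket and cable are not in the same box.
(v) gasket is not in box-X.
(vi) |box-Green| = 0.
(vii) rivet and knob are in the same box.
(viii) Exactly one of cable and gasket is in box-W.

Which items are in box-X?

From (v): gasket ∉ box-X.
(vi): box-Green already has 0, so the rest are out.
Suppose rivet ∉ box-X: no assignment then satisfies all the clues, so rivet ∈ box-X.

box-X = {knob, rivet}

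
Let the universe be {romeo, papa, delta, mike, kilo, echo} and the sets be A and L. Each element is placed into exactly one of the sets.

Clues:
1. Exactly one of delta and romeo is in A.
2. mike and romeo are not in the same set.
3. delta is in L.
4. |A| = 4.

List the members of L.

L = {delta, mike}

From (3): delta ∈ L.
(1) (exactly one): romeo ∈ A.
(2): mike ∉ A.
(4): only 4 candidates remain for A, so all are in.
Only one set left: mike ∈ L.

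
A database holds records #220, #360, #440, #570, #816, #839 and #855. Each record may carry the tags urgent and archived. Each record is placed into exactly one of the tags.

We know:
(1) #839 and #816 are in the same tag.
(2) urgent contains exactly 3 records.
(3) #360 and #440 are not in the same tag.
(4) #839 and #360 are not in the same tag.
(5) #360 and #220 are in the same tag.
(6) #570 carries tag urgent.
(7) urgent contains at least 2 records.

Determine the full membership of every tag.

urgent = {#220, #360, #570}; archived = {#440, #816, #839, #855}

From (6): #570 ∈ urgent.
Suppose #220 ∉ urgent: no assignment then satisfies all the clues, so #220 ∈ urgent.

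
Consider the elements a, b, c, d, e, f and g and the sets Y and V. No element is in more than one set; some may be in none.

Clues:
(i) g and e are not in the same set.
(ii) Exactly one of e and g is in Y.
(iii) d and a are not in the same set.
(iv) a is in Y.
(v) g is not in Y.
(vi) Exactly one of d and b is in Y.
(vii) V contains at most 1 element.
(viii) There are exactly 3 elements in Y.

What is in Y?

Y = {a, b, e}

From (iv): a ∈ Y.
From (v): g ∉ Y.
(ii) (exactly one): e ∈ Y.
(iii): d ∉ Y.
(vi) (exactly one): b ∈ Y.
(viii): Y already has 3, so the rest are out.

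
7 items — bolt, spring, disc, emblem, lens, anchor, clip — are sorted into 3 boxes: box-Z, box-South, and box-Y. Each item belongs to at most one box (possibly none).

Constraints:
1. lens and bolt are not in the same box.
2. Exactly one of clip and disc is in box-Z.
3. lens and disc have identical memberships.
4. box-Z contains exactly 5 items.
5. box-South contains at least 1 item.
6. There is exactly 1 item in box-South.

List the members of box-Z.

box-Z = {anchor, disc, emblem, lens, spring}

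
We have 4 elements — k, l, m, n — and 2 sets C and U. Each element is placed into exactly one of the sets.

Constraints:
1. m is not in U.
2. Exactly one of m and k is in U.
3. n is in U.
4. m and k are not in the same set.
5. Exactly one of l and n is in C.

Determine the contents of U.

U = {k, n}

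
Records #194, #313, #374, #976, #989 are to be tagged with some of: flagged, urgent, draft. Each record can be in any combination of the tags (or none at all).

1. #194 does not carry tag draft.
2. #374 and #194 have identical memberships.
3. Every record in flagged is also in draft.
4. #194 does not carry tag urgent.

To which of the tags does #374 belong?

#374: none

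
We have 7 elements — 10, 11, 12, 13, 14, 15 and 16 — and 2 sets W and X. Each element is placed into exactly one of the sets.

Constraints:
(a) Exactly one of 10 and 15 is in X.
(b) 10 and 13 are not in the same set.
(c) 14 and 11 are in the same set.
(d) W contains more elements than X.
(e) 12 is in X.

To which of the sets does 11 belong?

From (e): 12 ∈ X.
Suppose 11 ∉ W: no assignment then satisfies all the clues, so 11 ∈ W.

11: W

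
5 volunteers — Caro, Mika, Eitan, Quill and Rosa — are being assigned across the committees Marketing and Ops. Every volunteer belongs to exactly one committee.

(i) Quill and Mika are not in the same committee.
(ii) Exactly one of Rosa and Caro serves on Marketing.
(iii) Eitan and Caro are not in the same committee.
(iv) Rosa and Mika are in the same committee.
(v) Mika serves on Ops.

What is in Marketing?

From (v): Mika ∈ Ops.
(i): Quill ∉ Ops.
(iv): Rosa matches Mika: Rosa ∉ Marketing.
(iv): Rosa matches Mika: Rosa ∈ Ops.
Only one committee left: Quill ∈ Marketing.
(ii) (exactly one): Caro ∈ Marketing.
(iii): Eitan ∉ Marketing.
Only one committee left: Eitan ∈ Ops.

Marketing = {Caro, Quill}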